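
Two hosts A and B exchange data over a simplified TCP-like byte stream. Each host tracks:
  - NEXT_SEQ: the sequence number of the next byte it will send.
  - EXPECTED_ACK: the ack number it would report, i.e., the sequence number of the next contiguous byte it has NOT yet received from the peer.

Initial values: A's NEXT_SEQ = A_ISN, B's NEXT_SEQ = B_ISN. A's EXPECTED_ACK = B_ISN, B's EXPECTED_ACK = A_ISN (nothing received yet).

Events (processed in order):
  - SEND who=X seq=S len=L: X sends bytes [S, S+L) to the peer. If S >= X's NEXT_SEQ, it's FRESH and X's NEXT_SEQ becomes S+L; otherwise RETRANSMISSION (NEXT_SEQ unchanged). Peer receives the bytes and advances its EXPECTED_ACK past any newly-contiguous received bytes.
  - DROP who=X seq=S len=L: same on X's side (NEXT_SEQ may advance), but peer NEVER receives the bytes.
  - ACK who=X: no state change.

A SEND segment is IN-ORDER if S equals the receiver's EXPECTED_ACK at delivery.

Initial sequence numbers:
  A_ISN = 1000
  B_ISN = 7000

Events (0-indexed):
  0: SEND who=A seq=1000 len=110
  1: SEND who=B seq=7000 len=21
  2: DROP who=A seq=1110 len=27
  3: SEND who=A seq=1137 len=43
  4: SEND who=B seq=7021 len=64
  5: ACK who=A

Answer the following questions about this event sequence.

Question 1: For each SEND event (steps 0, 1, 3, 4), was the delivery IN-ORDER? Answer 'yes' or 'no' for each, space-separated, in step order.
Step 0: SEND seq=1000 -> in-order
Step 1: SEND seq=7000 -> in-order
Step 3: SEND seq=1137 -> out-of-order
Step 4: SEND seq=7021 -> in-order

Answer: yes yes no yes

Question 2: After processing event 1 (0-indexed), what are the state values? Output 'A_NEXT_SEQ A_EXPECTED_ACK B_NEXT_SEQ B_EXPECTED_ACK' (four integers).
After event 0: A_seq=1110 A_ack=7000 B_seq=7000 B_ack=1110
After event 1: A_seq=1110 A_ack=7021 B_seq=7021 B_ack=1110

1110 7021 7021 1110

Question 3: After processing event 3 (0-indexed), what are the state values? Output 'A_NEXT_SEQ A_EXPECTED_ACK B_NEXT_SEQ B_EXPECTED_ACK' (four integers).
After event 0: A_seq=1110 A_ack=7000 B_seq=7000 B_ack=1110
After event 1: A_seq=1110 A_ack=7021 B_seq=7021 B_ack=1110
After event 2: A_seq=1137 A_ack=7021 B_seq=7021 B_ack=1110
After event 3: A_seq=1180 A_ack=7021 B_seq=7021 B_ack=1110

1180 7021 7021 1110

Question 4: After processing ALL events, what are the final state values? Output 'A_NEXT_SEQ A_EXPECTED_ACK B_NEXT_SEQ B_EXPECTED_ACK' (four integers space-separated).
Answer: 1180 7085 7085 1110

Derivation:
After event 0: A_seq=1110 A_ack=7000 B_seq=7000 B_ack=1110
After event 1: A_seq=1110 A_ack=7021 B_seq=7021 B_ack=1110
After event 2: A_seq=1137 A_ack=7021 B_seq=7021 B_ack=1110
After event 3: A_seq=1180 A_ack=7021 B_seq=7021 B_ack=1110
After event 4: A_seq=1180 A_ack=7085 B_seq=7085 B_ack=1110
After event 5: A_seq=1180 A_ack=7085 B_seq=7085 B_ack=1110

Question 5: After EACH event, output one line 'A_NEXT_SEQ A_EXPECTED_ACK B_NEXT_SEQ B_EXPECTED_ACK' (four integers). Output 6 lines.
1110 7000 7000 1110
1110 7021 7021 1110
1137 7021 7021 1110
1180 7021 7021 1110
1180 7085 7085 1110
1180 7085 7085 1110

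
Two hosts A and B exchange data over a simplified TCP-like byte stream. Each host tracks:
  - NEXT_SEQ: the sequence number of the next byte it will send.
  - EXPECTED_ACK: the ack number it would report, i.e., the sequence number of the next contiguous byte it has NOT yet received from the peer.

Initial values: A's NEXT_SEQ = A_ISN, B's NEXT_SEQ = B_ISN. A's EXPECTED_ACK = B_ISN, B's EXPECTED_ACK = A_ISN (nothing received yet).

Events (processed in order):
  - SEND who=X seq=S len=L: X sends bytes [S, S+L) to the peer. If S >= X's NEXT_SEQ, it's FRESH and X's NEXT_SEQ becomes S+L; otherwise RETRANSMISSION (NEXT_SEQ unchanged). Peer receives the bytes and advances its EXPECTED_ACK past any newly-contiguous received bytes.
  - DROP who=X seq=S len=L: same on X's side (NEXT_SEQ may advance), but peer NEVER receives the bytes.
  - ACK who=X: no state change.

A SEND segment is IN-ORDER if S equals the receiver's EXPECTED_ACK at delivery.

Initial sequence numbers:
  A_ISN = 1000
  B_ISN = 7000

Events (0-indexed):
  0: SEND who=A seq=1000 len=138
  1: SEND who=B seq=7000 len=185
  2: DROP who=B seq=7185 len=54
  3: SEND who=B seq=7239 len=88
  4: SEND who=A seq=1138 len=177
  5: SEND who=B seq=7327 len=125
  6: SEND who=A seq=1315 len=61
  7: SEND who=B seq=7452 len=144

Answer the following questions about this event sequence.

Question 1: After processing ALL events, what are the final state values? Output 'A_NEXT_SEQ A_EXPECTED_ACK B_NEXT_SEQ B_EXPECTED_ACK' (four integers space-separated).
After event 0: A_seq=1138 A_ack=7000 B_seq=7000 B_ack=1138
After event 1: A_seq=1138 A_ack=7185 B_seq=7185 B_ack=1138
After event 2: A_seq=1138 A_ack=7185 B_seq=7239 B_ack=1138
After event 3: A_seq=1138 A_ack=7185 B_seq=7327 B_ack=1138
After event 4: A_seq=1315 A_ack=7185 B_seq=7327 B_ack=1315
After event 5: A_seq=1315 A_ack=7185 B_seq=7452 B_ack=1315
After event 6: A_seq=1376 A_ack=7185 B_seq=7452 B_ack=1376
After event 7: A_seq=1376 A_ack=7185 B_seq=7596 B_ack=1376

Answer: 1376 7185 7596 1376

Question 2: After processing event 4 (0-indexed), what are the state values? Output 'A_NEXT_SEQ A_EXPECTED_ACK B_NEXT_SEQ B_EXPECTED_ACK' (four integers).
After event 0: A_seq=1138 A_ack=7000 B_seq=7000 B_ack=1138
After event 1: A_seq=1138 A_ack=7185 B_seq=7185 B_ack=1138
After event 2: A_seq=1138 A_ack=7185 B_seq=7239 B_ack=1138
After event 3: A_seq=1138 A_ack=7185 B_seq=7327 B_ack=1138
After event 4: A_seq=1315 A_ack=7185 B_seq=7327 B_ack=1315

1315 7185 7327 1315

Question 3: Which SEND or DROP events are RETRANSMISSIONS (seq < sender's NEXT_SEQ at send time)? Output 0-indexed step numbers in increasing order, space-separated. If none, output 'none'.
Step 0: SEND seq=1000 -> fresh
Step 1: SEND seq=7000 -> fresh
Step 2: DROP seq=7185 -> fresh
Step 3: SEND seq=7239 -> fresh
Step 4: SEND seq=1138 -> fresh
Step 5: SEND seq=7327 -> fresh
Step 6: SEND seq=1315 -> fresh
Step 7: SEND seq=7452 -> fresh

Answer: none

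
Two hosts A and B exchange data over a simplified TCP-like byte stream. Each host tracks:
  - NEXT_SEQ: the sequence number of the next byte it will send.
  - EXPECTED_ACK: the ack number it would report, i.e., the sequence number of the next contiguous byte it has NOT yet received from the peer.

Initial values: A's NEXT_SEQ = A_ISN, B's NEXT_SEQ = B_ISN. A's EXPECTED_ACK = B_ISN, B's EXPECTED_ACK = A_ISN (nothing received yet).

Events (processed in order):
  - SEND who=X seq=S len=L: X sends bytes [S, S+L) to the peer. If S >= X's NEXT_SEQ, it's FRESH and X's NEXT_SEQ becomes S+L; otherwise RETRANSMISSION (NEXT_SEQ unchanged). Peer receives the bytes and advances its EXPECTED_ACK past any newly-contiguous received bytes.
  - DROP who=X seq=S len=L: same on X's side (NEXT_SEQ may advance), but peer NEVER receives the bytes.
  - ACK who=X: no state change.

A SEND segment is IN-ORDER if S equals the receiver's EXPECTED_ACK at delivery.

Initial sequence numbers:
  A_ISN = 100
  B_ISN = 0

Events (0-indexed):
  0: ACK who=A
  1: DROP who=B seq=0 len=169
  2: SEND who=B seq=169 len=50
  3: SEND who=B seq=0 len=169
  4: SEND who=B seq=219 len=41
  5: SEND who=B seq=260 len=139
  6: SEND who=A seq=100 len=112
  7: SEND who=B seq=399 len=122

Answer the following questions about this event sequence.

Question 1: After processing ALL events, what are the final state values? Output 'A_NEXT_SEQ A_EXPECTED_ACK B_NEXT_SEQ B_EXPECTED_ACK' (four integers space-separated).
After event 0: A_seq=100 A_ack=0 B_seq=0 B_ack=100
After event 1: A_seq=100 A_ack=0 B_seq=169 B_ack=100
After event 2: A_seq=100 A_ack=0 B_seq=219 B_ack=100
After event 3: A_seq=100 A_ack=219 B_seq=219 B_ack=100
After event 4: A_seq=100 A_ack=260 B_seq=260 B_ack=100
After event 5: A_seq=100 A_ack=399 B_seq=399 B_ack=100
After event 6: A_seq=212 A_ack=399 B_seq=399 B_ack=212
After event 7: A_seq=212 A_ack=521 B_seq=521 B_ack=212

Answer: 212 521 521 212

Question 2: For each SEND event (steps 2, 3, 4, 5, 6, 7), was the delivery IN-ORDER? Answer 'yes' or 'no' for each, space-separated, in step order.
Step 2: SEND seq=169 -> out-of-order
Step 3: SEND seq=0 -> in-order
Step 4: SEND seq=219 -> in-order
Step 5: SEND seq=260 -> in-order
Step 6: SEND seq=100 -> in-order
Step 7: SEND seq=399 -> in-order

Answer: no yes yes yes yes yes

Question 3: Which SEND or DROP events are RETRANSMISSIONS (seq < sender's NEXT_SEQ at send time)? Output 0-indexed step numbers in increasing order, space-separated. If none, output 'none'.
Answer: 3

Derivation:
Step 1: DROP seq=0 -> fresh
Step 2: SEND seq=169 -> fresh
Step 3: SEND seq=0 -> retransmit
Step 4: SEND seq=219 -> fresh
Step 5: SEND seq=260 -> fresh
Step 6: SEND seq=100 -> fresh
Step 7: SEND seq=399 -> fresh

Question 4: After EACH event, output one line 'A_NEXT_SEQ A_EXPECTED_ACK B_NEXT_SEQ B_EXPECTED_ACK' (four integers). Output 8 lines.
100 0 0 100
100 0 169 100
100 0 219 100
100 219 219 100
100 260 260 100
100 399 399 100
212 399 399 212
212 521 521 212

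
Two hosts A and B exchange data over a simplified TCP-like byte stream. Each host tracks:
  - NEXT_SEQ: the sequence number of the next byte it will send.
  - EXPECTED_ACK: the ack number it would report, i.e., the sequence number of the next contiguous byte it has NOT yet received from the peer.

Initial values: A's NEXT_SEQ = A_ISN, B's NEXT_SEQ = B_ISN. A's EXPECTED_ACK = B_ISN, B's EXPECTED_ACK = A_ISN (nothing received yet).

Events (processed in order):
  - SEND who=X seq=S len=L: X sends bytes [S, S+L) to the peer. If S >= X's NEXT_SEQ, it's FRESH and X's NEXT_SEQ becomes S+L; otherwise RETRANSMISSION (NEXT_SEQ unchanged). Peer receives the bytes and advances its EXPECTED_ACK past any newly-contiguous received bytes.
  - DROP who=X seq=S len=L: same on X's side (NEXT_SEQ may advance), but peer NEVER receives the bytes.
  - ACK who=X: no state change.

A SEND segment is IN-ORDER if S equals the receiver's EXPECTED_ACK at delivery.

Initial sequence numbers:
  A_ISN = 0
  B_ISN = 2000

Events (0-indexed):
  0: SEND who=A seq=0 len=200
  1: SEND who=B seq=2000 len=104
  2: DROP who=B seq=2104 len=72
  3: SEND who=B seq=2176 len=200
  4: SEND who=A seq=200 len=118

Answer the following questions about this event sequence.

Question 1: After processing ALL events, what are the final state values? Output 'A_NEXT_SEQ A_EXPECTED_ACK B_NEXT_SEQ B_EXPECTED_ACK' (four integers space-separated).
Answer: 318 2104 2376 318

Derivation:
After event 0: A_seq=200 A_ack=2000 B_seq=2000 B_ack=200
After event 1: A_seq=200 A_ack=2104 B_seq=2104 B_ack=200
After event 2: A_seq=200 A_ack=2104 B_seq=2176 B_ack=200
After event 3: A_seq=200 A_ack=2104 B_seq=2376 B_ack=200
After event 4: A_seq=318 A_ack=2104 B_seq=2376 B_ack=318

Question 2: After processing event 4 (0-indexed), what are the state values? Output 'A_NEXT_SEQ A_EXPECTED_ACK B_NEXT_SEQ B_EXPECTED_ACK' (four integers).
After event 0: A_seq=200 A_ack=2000 B_seq=2000 B_ack=200
After event 1: A_seq=200 A_ack=2104 B_seq=2104 B_ack=200
After event 2: A_seq=200 A_ack=2104 B_seq=2176 B_ack=200
After event 3: A_seq=200 A_ack=2104 B_seq=2376 B_ack=200
After event 4: A_seq=318 A_ack=2104 B_seq=2376 B_ack=318

318 2104 2376 318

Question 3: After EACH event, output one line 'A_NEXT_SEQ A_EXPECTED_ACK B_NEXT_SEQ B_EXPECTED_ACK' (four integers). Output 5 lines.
200 2000 2000 200
200 2104 2104 200
200 2104 2176 200
200 2104 2376 200
318 2104 2376 318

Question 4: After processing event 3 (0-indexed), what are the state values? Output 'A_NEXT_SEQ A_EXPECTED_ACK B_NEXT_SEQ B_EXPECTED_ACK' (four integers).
After event 0: A_seq=200 A_ack=2000 B_seq=2000 B_ack=200
After event 1: A_seq=200 A_ack=2104 B_seq=2104 B_ack=200
After event 2: A_seq=200 A_ack=2104 B_seq=2176 B_ack=200
After event 3: A_seq=200 A_ack=2104 B_seq=2376 B_ack=200

200 2104 2376 200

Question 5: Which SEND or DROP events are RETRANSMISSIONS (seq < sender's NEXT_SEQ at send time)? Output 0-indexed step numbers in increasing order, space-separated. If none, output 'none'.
Answer: none

Derivation:
Step 0: SEND seq=0 -> fresh
Step 1: SEND seq=2000 -> fresh
Step 2: DROP seq=2104 -> fresh
Step 3: SEND seq=2176 -> fresh
Step 4: SEND seq=200 -> fresh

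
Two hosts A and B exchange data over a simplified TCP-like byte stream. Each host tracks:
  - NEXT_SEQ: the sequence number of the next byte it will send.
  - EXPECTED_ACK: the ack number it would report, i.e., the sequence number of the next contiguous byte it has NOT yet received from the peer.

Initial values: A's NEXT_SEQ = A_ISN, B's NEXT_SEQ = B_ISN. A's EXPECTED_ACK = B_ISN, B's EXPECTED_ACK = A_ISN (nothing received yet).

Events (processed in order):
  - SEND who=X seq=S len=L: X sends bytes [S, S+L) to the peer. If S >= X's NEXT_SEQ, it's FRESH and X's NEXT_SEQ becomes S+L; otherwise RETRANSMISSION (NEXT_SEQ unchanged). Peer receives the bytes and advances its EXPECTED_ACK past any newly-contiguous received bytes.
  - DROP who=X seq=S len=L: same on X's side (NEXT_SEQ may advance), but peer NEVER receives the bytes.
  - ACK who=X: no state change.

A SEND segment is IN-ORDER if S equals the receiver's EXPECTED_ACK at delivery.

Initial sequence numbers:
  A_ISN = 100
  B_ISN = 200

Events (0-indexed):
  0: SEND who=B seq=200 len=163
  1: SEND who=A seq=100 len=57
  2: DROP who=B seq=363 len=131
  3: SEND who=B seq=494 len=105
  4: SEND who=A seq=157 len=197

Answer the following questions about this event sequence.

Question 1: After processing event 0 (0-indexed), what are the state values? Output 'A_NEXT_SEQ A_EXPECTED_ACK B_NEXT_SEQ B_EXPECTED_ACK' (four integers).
After event 0: A_seq=100 A_ack=363 B_seq=363 B_ack=100

100 363 363 100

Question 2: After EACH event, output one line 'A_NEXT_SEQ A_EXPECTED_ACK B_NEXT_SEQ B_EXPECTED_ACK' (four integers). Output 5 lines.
100 363 363 100
157 363 363 157
157 363 494 157
157 363 599 157
354 363 599 354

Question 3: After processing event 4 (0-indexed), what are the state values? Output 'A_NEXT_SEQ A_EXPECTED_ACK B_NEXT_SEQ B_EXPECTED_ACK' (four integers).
After event 0: A_seq=100 A_ack=363 B_seq=363 B_ack=100
After event 1: A_seq=157 A_ack=363 B_seq=363 B_ack=157
After event 2: A_seq=157 A_ack=363 B_seq=494 B_ack=157
After event 3: A_seq=157 A_ack=363 B_seq=599 B_ack=157
After event 4: A_seq=354 A_ack=363 B_seq=599 B_ack=354

354 363 599 354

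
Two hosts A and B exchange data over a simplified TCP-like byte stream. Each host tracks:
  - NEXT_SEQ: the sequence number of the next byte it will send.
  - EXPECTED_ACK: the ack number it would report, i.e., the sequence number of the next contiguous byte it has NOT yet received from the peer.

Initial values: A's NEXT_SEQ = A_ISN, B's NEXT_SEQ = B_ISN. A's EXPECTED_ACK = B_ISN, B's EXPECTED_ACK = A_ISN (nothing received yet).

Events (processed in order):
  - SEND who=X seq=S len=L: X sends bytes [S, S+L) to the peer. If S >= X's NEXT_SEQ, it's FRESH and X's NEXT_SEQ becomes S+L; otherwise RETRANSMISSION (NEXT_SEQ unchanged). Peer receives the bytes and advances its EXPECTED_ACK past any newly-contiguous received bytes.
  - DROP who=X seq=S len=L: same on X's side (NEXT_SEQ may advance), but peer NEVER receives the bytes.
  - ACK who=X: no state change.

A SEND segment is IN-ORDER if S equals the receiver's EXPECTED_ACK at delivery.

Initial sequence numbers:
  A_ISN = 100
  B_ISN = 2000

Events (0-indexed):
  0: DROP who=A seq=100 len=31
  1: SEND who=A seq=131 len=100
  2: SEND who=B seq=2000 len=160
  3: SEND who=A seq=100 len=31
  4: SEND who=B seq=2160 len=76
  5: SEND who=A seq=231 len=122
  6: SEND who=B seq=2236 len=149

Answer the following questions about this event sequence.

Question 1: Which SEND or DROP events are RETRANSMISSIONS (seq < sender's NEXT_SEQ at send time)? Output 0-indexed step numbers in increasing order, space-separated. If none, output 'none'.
Step 0: DROP seq=100 -> fresh
Step 1: SEND seq=131 -> fresh
Step 2: SEND seq=2000 -> fresh
Step 3: SEND seq=100 -> retransmit
Step 4: SEND seq=2160 -> fresh
Step 5: SEND seq=231 -> fresh
Step 6: SEND seq=2236 -> fresh

Answer: 3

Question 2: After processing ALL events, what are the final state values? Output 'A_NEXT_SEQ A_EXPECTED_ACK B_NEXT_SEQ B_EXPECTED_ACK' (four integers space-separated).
After event 0: A_seq=131 A_ack=2000 B_seq=2000 B_ack=100
After event 1: A_seq=231 A_ack=2000 B_seq=2000 B_ack=100
After event 2: A_seq=231 A_ack=2160 B_seq=2160 B_ack=100
After event 3: A_seq=231 A_ack=2160 B_seq=2160 B_ack=231
After event 4: A_seq=231 A_ack=2236 B_seq=2236 B_ack=231
After event 5: A_seq=353 A_ack=2236 B_seq=2236 B_ack=353
After event 6: A_seq=353 A_ack=2385 B_seq=2385 B_ack=353

Answer: 353 2385 2385 353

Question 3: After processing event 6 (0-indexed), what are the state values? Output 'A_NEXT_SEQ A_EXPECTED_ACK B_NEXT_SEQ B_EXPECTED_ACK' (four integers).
After event 0: A_seq=131 A_ack=2000 B_seq=2000 B_ack=100
After event 1: A_seq=231 A_ack=2000 B_seq=2000 B_ack=100
After event 2: A_seq=231 A_ack=2160 B_seq=2160 B_ack=100
After event 3: A_seq=231 A_ack=2160 B_seq=2160 B_ack=231
After event 4: A_seq=231 A_ack=2236 B_seq=2236 B_ack=231
After event 5: A_seq=353 A_ack=2236 B_seq=2236 B_ack=353
After event 6: A_seq=353 A_ack=2385 B_seq=2385 B_ack=353

353 2385 2385 353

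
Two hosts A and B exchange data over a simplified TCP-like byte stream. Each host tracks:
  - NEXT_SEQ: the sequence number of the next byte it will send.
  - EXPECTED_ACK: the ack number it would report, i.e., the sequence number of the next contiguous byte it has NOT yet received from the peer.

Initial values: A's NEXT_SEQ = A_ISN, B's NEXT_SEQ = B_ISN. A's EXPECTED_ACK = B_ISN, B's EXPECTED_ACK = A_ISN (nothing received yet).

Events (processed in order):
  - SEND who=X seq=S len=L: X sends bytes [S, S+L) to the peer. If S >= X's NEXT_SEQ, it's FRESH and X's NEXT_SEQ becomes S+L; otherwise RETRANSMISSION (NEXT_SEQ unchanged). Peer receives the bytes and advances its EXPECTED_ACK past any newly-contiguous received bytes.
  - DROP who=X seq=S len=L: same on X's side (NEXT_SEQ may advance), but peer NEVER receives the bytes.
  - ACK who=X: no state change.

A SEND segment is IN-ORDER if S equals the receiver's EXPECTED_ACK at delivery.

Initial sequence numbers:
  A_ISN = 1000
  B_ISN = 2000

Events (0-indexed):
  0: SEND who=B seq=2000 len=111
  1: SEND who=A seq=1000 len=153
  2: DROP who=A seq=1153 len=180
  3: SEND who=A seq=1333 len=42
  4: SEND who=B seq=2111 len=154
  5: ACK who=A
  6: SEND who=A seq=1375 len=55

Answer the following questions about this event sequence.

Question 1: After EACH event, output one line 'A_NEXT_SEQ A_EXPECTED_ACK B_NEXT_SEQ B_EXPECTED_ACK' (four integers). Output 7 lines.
1000 2111 2111 1000
1153 2111 2111 1153
1333 2111 2111 1153
1375 2111 2111 1153
1375 2265 2265 1153
1375 2265 2265 1153
1430 2265 2265 1153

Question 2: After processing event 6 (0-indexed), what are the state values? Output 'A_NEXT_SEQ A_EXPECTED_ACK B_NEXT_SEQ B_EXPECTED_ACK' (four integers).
After event 0: A_seq=1000 A_ack=2111 B_seq=2111 B_ack=1000
After event 1: A_seq=1153 A_ack=2111 B_seq=2111 B_ack=1153
After event 2: A_seq=1333 A_ack=2111 B_seq=2111 B_ack=1153
After event 3: A_seq=1375 A_ack=2111 B_seq=2111 B_ack=1153
After event 4: A_seq=1375 A_ack=2265 B_seq=2265 B_ack=1153
After event 5: A_seq=1375 A_ack=2265 B_seq=2265 B_ack=1153
After event 6: A_seq=1430 A_ack=2265 B_seq=2265 B_ack=1153

1430 2265 2265 1153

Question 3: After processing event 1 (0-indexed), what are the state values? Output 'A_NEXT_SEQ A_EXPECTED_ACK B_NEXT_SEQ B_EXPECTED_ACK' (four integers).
After event 0: A_seq=1000 A_ack=2111 B_seq=2111 B_ack=1000
After event 1: A_seq=1153 A_ack=2111 B_seq=2111 B_ack=1153

1153 2111 2111 1153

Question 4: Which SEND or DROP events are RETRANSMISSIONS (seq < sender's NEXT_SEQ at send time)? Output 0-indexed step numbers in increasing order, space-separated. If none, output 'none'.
Step 0: SEND seq=2000 -> fresh
Step 1: SEND seq=1000 -> fresh
Step 2: DROP seq=1153 -> fresh
Step 3: SEND seq=1333 -> fresh
Step 4: SEND seq=2111 -> fresh
Step 6: SEND seq=1375 -> fresh

Answer: none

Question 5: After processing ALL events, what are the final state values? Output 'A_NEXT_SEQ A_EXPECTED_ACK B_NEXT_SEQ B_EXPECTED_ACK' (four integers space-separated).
After event 0: A_seq=1000 A_ack=2111 B_seq=2111 B_ack=1000
After event 1: A_seq=1153 A_ack=2111 B_seq=2111 B_ack=1153
After event 2: A_seq=1333 A_ack=2111 B_seq=2111 B_ack=1153
After event 3: A_seq=1375 A_ack=2111 B_seq=2111 B_ack=1153
After event 4: A_seq=1375 A_ack=2265 B_seq=2265 B_ack=1153
After event 5: A_seq=1375 A_ack=2265 B_seq=2265 B_ack=1153
After event 6: A_seq=1430 A_ack=2265 B_seq=2265 B_ack=1153

Answer: 1430 2265 2265 1153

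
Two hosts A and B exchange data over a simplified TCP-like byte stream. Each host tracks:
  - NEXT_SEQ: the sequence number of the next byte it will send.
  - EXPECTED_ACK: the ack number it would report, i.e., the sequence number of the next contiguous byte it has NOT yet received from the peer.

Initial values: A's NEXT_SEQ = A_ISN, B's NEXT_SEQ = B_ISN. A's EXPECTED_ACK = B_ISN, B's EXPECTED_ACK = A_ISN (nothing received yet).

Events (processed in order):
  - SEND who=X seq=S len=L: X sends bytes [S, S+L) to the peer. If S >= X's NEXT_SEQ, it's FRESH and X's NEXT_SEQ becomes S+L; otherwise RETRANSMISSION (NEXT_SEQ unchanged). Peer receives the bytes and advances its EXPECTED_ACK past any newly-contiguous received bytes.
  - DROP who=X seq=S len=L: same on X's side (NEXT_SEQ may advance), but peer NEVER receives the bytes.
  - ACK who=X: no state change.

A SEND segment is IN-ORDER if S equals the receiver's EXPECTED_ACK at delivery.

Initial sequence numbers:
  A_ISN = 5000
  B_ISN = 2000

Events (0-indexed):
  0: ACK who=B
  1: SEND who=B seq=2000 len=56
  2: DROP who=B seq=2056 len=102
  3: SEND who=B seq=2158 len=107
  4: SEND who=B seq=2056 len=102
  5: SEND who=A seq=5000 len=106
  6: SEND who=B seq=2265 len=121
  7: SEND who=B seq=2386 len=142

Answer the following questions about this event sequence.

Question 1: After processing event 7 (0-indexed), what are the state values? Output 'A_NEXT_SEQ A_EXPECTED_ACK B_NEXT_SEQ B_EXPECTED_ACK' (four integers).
After event 0: A_seq=5000 A_ack=2000 B_seq=2000 B_ack=5000
After event 1: A_seq=5000 A_ack=2056 B_seq=2056 B_ack=5000
After event 2: A_seq=5000 A_ack=2056 B_seq=2158 B_ack=5000
After event 3: A_seq=5000 A_ack=2056 B_seq=2265 B_ack=5000
After event 4: A_seq=5000 A_ack=2265 B_seq=2265 B_ack=5000
After event 5: A_seq=5106 A_ack=2265 B_seq=2265 B_ack=5106
After event 6: A_seq=5106 A_ack=2386 B_seq=2386 B_ack=5106
After event 7: A_seq=5106 A_ack=2528 B_seq=2528 B_ack=5106

5106 2528 2528 5106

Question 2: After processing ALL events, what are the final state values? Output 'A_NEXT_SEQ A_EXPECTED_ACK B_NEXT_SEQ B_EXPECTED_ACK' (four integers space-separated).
Answer: 5106 2528 2528 5106

Derivation:
After event 0: A_seq=5000 A_ack=2000 B_seq=2000 B_ack=5000
After event 1: A_seq=5000 A_ack=2056 B_seq=2056 B_ack=5000
After event 2: A_seq=5000 A_ack=2056 B_seq=2158 B_ack=5000
After event 3: A_seq=5000 A_ack=2056 B_seq=2265 B_ack=5000
After event 4: A_seq=5000 A_ack=2265 B_seq=2265 B_ack=5000
After event 5: A_seq=5106 A_ack=2265 B_seq=2265 B_ack=5106
After event 6: A_seq=5106 A_ack=2386 B_seq=2386 B_ack=5106
After event 7: A_seq=5106 A_ack=2528 B_seq=2528 B_ack=5106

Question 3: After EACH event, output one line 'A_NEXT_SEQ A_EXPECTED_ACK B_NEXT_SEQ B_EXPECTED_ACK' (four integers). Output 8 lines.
5000 2000 2000 5000
5000 2056 2056 5000
5000 2056 2158 5000
5000 2056 2265 5000
5000 2265 2265 5000
5106 2265 2265 5106
5106 2386 2386 5106
5106 2528 2528 5106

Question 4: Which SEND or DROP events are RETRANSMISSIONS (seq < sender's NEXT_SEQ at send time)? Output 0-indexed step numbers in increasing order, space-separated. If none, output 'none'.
Answer: 4

Derivation:
Step 1: SEND seq=2000 -> fresh
Step 2: DROP seq=2056 -> fresh
Step 3: SEND seq=2158 -> fresh
Step 4: SEND seq=2056 -> retransmit
Step 5: SEND seq=5000 -> fresh
Step 6: SEND seq=2265 -> fresh
Step 7: SEND seq=2386 -> fresh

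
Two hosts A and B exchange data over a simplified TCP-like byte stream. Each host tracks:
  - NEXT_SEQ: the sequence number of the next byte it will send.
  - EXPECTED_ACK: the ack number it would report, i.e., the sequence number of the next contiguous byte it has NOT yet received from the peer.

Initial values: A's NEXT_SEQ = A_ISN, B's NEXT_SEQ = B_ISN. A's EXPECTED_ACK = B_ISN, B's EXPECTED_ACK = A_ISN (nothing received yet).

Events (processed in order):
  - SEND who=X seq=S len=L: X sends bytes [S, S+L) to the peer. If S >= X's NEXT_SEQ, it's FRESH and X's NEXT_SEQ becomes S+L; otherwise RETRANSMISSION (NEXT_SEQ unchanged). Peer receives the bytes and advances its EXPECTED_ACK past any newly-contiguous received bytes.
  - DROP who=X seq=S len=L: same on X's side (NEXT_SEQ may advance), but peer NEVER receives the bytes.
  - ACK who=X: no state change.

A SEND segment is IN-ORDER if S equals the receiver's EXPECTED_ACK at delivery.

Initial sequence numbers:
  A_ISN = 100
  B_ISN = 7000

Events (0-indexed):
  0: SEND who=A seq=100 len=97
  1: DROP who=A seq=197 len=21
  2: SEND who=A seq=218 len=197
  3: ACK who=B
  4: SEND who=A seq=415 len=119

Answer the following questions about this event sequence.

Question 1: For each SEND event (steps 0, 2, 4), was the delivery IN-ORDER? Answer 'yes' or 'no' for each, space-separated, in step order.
Answer: yes no no

Derivation:
Step 0: SEND seq=100 -> in-order
Step 2: SEND seq=218 -> out-of-order
Step 4: SEND seq=415 -> out-of-order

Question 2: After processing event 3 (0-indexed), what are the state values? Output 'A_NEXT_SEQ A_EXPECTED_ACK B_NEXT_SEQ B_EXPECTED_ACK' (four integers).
After event 0: A_seq=197 A_ack=7000 B_seq=7000 B_ack=197
After event 1: A_seq=218 A_ack=7000 B_seq=7000 B_ack=197
After event 2: A_seq=415 A_ack=7000 B_seq=7000 B_ack=197
After event 3: A_seq=415 A_ack=7000 B_seq=7000 B_ack=197

415 7000 7000 197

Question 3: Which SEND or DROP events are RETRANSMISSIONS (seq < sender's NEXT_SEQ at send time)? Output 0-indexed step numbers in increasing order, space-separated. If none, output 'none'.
Answer: none

Derivation:
Step 0: SEND seq=100 -> fresh
Step 1: DROP seq=197 -> fresh
Step 2: SEND seq=218 -> fresh
Step 4: SEND seq=415 -> fresh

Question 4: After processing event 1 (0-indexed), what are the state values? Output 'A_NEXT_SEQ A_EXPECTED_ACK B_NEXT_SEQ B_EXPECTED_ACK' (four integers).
After event 0: A_seq=197 A_ack=7000 B_seq=7000 B_ack=197
After event 1: A_seq=218 A_ack=7000 B_seq=7000 B_ack=197

218 7000 7000 197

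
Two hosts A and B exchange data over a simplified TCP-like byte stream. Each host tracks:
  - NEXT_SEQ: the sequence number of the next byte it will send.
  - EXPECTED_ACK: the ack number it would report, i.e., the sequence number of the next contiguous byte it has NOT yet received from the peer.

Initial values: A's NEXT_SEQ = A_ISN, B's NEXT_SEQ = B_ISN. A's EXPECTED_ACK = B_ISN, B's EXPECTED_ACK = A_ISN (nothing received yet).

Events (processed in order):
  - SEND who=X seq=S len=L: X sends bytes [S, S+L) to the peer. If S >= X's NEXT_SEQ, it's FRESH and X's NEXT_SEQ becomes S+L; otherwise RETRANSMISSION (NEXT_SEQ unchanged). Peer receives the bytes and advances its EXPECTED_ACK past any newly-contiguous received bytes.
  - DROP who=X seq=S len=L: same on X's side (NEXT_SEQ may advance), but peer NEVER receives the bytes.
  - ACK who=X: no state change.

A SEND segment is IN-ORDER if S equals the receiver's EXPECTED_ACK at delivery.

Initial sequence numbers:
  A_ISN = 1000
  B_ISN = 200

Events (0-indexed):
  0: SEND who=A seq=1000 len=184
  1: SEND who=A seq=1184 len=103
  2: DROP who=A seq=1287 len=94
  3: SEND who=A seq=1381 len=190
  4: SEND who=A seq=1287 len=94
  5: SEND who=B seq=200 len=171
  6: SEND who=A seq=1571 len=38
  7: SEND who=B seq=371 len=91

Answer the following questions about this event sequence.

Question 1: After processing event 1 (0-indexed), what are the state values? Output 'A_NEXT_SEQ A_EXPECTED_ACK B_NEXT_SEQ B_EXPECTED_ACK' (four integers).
After event 0: A_seq=1184 A_ack=200 B_seq=200 B_ack=1184
After event 1: A_seq=1287 A_ack=200 B_seq=200 B_ack=1287

1287 200 200 1287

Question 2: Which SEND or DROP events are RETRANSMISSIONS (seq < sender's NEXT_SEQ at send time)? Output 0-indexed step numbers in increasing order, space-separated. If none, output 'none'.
Step 0: SEND seq=1000 -> fresh
Step 1: SEND seq=1184 -> fresh
Step 2: DROP seq=1287 -> fresh
Step 3: SEND seq=1381 -> fresh
Step 4: SEND seq=1287 -> retransmit
Step 5: SEND seq=200 -> fresh
Step 6: SEND seq=1571 -> fresh
Step 7: SEND seq=371 -> fresh

Answer: 4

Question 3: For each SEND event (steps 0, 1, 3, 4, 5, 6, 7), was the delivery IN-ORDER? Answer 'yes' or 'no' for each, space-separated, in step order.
Answer: yes yes no yes yes yes yes

Derivation:
Step 0: SEND seq=1000 -> in-order
Step 1: SEND seq=1184 -> in-order
Step 3: SEND seq=1381 -> out-of-order
Step 4: SEND seq=1287 -> in-order
Step 5: SEND seq=200 -> in-order
Step 6: SEND seq=1571 -> in-order
Step 7: SEND seq=371 -> in-order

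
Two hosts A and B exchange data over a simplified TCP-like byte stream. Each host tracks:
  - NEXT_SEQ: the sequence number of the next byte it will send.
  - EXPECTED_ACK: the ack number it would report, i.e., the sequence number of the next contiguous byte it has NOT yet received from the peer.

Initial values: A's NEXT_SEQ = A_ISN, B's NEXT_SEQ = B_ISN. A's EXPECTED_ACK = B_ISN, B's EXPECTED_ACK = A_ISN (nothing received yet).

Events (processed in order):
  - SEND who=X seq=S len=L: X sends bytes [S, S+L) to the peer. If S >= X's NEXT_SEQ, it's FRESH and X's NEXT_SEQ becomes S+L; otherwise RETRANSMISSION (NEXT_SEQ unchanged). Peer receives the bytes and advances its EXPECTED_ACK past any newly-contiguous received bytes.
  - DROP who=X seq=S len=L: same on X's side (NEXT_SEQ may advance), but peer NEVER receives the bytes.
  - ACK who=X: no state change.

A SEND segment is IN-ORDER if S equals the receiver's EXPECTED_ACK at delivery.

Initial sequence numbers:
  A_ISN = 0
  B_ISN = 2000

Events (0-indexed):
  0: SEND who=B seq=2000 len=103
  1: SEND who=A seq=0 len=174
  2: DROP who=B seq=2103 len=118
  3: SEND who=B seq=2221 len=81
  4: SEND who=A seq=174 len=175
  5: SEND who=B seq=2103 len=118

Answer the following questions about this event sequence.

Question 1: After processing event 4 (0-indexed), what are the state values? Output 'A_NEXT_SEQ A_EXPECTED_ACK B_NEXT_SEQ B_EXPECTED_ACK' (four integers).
After event 0: A_seq=0 A_ack=2103 B_seq=2103 B_ack=0
After event 1: A_seq=174 A_ack=2103 B_seq=2103 B_ack=174
After event 2: A_seq=174 A_ack=2103 B_seq=2221 B_ack=174
After event 3: A_seq=174 A_ack=2103 B_seq=2302 B_ack=174
After event 4: A_seq=349 A_ack=2103 B_seq=2302 B_ack=349

349 2103 2302 349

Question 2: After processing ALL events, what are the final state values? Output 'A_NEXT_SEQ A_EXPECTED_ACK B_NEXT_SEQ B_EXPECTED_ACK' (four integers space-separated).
Answer: 349 2302 2302 349

Derivation:
After event 0: A_seq=0 A_ack=2103 B_seq=2103 B_ack=0
After event 1: A_seq=174 A_ack=2103 B_seq=2103 B_ack=174
After event 2: A_seq=174 A_ack=2103 B_seq=2221 B_ack=174
After event 3: A_seq=174 A_ack=2103 B_seq=2302 B_ack=174
After event 4: A_seq=349 A_ack=2103 B_seq=2302 B_ack=349
After event 5: A_seq=349 A_ack=2302 B_seq=2302 B_ack=349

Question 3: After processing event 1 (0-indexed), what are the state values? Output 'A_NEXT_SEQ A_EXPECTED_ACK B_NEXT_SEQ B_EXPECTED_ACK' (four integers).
After event 0: A_seq=0 A_ack=2103 B_seq=2103 B_ack=0
After event 1: A_seq=174 A_ack=2103 B_seq=2103 B_ack=174

174 2103 2103 174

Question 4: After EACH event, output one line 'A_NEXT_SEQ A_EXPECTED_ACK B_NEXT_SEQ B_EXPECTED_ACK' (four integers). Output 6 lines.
0 2103 2103 0
174 2103 2103 174
174 2103 2221 174
174 2103 2302 174
349 2103 2302 349
349 2302 2302 349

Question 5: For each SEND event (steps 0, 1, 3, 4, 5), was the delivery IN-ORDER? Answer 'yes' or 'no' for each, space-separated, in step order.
Step 0: SEND seq=2000 -> in-order
Step 1: SEND seq=0 -> in-order
Step 3: SEND seq=2221 -> out-of-order
Step 4: SEND seq=174 -> in-order
Step 5: SEND seq=2103 -> in-order

Answer: yes yes no yes yes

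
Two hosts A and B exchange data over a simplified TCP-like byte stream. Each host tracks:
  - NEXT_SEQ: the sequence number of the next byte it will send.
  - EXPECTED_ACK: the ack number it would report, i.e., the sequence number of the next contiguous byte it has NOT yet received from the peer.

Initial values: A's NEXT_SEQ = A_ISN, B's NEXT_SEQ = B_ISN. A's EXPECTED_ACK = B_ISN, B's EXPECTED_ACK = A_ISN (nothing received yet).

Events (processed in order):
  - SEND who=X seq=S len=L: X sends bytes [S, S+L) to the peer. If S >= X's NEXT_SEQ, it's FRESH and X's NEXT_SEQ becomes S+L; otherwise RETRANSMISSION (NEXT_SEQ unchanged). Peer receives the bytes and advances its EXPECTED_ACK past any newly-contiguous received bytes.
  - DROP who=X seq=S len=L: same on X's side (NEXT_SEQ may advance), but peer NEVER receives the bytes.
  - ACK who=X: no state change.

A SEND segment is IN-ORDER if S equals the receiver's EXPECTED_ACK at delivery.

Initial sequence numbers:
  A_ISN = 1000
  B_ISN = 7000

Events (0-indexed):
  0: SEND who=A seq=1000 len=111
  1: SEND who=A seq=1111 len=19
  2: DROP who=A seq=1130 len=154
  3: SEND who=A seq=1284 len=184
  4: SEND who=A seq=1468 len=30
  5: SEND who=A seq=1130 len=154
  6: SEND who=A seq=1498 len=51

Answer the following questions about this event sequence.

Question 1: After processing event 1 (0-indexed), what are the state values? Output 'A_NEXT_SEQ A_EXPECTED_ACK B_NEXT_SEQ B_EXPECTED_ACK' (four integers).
After event 0: A_seq=1111 A_ack=7000 B_seq=7000 B_ack=1111
After event 1: A_seq=1130 A_ack=7000 B_seq=7000 B_ack=1130

1130 7000 7000 1130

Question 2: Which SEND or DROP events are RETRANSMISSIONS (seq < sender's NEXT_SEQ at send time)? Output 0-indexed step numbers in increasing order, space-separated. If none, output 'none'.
Answer: 5

Derivation:
Step 0: SEND seq=1000 -> fresh
Step 1: SEND seq=1111 -> fresh
Step 2: DROP seq=1130 -> fresh
Step 3: SEND seq=1284 -> fresh
Step 4: SEND seq=1468 -> fresh
Step 5: SEND seq=1130 -> retransmit
Step 6: SEND seq=1498 -> fresh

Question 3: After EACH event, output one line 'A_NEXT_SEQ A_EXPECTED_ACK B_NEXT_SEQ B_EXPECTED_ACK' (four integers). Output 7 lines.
1111 7000 7000 1111
1130 7000 7000 1130
1284 7000 7000 1130
1468 7000 7000 1130
1498 7000 7000 1130
1498 7000 7000 1498
1549 7000 7000 1549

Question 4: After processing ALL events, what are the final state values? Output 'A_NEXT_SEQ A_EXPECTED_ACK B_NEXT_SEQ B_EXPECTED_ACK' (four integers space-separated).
Answer: 1549 7000 7000 1549

Derivation:
After event 0: A_seq=1111 A_ack=7000 B_seq=7000 B_ack=1111
After event 1: A_seq=1130 A_ack=7000 B_seq=7000 B_ack=1130
After event 2: A_seq=1284 A_ack=7000 B_seq=7000 B_ack=1130
After event 3: A_seq=1468 A_ack=7000 B_seq=7000 B_ack=1130
After event 4: A_seq=1498 A_ack=7000 B_seq=7000 B_ack=1130
After event 5: A_seq=1498 A_ack=7000 B_seq=7000 B_ack=1498
After event 6: A_seq=1549 A_ack=7000 B_seq=7000 B_ack=1549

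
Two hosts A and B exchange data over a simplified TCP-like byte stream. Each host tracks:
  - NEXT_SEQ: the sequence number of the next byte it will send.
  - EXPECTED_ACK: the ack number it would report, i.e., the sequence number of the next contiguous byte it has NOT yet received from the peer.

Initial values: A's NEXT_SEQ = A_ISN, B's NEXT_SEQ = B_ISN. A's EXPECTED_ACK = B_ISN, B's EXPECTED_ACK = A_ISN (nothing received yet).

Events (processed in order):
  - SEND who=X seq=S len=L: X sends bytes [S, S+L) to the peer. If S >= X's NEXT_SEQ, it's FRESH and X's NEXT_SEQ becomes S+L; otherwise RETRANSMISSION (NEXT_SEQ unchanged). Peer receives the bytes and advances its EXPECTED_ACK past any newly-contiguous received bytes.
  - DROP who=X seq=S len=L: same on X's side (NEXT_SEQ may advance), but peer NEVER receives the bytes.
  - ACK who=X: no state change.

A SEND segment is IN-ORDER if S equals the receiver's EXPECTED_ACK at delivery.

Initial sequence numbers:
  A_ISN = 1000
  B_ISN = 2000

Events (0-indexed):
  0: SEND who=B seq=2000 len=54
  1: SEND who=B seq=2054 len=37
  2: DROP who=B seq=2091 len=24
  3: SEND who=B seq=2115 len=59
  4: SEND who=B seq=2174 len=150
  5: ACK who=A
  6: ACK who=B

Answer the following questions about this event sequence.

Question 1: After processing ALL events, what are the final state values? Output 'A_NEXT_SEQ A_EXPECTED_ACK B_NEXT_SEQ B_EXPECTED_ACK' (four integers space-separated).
Answer: 1000 2091 2324 1000

Derivation:
After event 0: A_seq=1000 A_ack=2054 B_seq=2054 B_ack=1000
After event 1: A_seq=1000 A_ack=2091 B_seq=2091 B_ack=1000
After event 2: A_seq=1000 A_ack=2091 B_seq=2115 B_ack=1000
After event 3: A_seq=1000 A_ack=2091 B_seq=2174 B_ack=1000
After event 4: A_seq=1000 A_ack=2091 B_seq=2324 B_ack=1000
After event 5: A_seq=1000 A_ack=2091 B_seq=2324 B_ack=1000
After event 6: A_seq=1000 A_ack=2091 B_seq=2324 B_ack=1000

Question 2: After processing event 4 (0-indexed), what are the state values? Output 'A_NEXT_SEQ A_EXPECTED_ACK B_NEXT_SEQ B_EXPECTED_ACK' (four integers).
After event 0: A_seq=1000 A_ack=2054 B_seq=2054 B_ack=1000
After event 1: A_seq=1000 A_ack=2091 B_seq=2091 B_ack=1000
After event 2: A_seq=1000 A_ack=2091 B_seq=2115 B_ack=1000
After event 3: A_seq=1000 A_ack=2091 B_seq=2174 B_ack=1000
After event 4: A_seq=1000 A_ack=2091 B_seq=2324 B_ack=1000

1000 2091 2324 1000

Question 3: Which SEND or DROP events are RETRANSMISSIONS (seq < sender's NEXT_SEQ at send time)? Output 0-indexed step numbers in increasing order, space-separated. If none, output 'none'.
Answer: none

Derivation:
Step 0: SEND seq=2000 -> fresh
Step 1: SEND seq=2054 -> fresh
Step 2: DROP seq=2091 -> fresh
Step 3: SEND seq=2115 -> fresh
Step 4: SEND seq=2174 -> fresh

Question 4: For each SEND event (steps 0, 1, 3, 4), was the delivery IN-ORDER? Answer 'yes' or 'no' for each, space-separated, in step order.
Step 0: SEND seq=2000 -> in-order
Step 1: SEND seq=2054 -> in-order
Step 3: SEND seq=2115 -> out-of-order
Step 4: SEND seq=2174 -> out-of-order

Answer: yes yes no no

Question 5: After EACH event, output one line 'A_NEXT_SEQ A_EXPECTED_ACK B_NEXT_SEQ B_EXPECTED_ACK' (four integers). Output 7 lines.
1000 2054 2054 1000
1000 2091 2091 1000
1000 2091 2115 1000
1000 2091 2174 1000
1000 2091 2324 1000
1000 2091 2324 1000
1000 2091 2324 1000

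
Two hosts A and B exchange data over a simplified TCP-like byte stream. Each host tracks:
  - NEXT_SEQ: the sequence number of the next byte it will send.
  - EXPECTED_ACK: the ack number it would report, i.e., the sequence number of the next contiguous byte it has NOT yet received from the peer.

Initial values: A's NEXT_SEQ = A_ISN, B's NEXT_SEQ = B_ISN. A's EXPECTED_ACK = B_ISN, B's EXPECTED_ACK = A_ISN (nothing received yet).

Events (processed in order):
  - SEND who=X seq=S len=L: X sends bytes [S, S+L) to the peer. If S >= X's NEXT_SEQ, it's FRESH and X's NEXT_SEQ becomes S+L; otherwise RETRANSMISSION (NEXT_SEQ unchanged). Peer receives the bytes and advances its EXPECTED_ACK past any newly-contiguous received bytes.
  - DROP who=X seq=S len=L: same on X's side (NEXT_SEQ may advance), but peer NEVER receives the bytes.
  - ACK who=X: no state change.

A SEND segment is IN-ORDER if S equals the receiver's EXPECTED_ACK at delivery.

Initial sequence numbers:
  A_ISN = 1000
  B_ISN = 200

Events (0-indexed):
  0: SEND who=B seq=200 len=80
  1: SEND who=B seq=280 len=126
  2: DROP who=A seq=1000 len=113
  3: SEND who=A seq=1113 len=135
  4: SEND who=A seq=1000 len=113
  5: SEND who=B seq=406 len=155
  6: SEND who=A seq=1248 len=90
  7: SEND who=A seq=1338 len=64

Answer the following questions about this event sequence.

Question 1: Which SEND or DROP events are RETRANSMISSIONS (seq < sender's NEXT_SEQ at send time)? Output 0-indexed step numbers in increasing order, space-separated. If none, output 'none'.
Step 0: SEND seq=200 -> fresh
Step 1: SEND seq=280 -> fresh
Step 2: DROP seq=1000 -> fresh
Step 3: SEND seq=1113 -> fresh
Step 4: SEND seq=1000 -> retransmit
Step 5: SEND seq=406 -> fresh
Step 6: SEND seq=1248 -> fresh
Step 7: SEND seq=1338 -> fresh

Answer: 4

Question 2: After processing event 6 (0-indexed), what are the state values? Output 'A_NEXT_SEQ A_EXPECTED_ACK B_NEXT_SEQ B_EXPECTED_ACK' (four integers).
After event 0: A_seq=1000 A_ack=280 B_seq=280 B_ack=1000
After event 1: A_seq=1000 A_ack=406 B_seq=406 B_ack=1000
After event 2: A_seq=1113 A_ack=406 B_seq=406 B_ack=1000
After event 3: A_seq=1248 A_ack=406 B_seq=406 B_ack=1000
After event 4: A_seq=1248 A_ack=406 B_seq=406 B_ack=1248
After event 5: A_seq=1248 A_ack=561 B_seq=561 B_ack=1248
After event 6: A_seq=1338 A_ack=561 B_seq=561 B_ack=1338

1338 561 561 1338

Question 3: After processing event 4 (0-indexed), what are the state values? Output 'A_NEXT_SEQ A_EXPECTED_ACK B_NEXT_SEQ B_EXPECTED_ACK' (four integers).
After event 0: A_seq=1000 A_ack=280 B_seq=280 B_ack=1000
After event 1: A_seq=1000 A_ack=406 B_seq=406 B_ack=1000
After event 2: A_seq=1113 A_ack=406 B_seq=406 B_ack=1000
After event 3: A_seq=1248 A_ack=406 B_seq=406 B_ack=1000
After event 4: A_seq=1248 A_ack=406 B_seq=406 B_ack=1248

1248 406 406 1248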